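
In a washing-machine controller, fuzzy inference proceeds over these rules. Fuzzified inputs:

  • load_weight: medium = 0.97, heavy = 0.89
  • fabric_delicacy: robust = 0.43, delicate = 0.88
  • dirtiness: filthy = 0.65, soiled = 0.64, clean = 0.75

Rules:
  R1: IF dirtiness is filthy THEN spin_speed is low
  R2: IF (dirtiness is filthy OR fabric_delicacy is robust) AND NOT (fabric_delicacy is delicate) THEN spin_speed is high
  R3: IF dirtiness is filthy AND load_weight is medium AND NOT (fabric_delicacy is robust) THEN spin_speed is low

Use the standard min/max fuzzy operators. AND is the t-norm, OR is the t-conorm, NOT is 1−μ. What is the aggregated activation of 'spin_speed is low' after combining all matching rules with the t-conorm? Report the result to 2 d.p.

0.65

R1: filthy=0.65 → w = 0.65
R2: (filthy=0.65 OR robust=0.43) = 0.65; AND[min(a, b)] with ¬delicate=1−0.88=0.12 → w = 0.12
R3: filthy=0.65, medium=0.97, ¬robust=1−0.43=0.57; AND[min(a, b)] → w = 0.57
Rules with consequent 'low': {R1, R3} → strengths 0.65, 0.57
Aggregate via t-conorm [max(a, b)]: 0.65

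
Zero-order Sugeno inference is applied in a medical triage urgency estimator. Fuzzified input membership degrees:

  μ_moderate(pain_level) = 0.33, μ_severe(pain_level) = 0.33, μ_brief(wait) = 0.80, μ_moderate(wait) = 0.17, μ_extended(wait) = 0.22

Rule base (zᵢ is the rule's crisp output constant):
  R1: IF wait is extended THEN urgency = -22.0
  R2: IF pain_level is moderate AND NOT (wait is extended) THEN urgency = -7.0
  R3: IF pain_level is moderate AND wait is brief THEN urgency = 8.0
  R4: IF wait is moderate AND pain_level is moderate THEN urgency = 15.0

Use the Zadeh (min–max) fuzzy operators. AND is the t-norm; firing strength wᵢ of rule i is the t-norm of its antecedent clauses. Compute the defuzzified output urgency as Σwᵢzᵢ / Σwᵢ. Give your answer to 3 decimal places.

-1.867

R1 (z=-22.0): extended=0.22 → w = 0.22
R2 (z=-7.0): moderate=0.33, ¬extended=1−0.22=0.78; AND[min(a, b)] → w = 0.33
R3 (z=8.0): moderate=0.33, brief=0.80; AND[min(a, b)] → w = 0.33
R4 (z=15.0): moderate=0.17, moderate=0.33; AND[min(a, b)] → w = 0.17
Weighted average = (0.22·-22.0 + 0.33·-7.0 + 0.33·8.0 + 0.17·15.0) / (0.22 + 0.33 + 0.33 + 0.17)
  = -1.9600 / 1.0500 = -1.867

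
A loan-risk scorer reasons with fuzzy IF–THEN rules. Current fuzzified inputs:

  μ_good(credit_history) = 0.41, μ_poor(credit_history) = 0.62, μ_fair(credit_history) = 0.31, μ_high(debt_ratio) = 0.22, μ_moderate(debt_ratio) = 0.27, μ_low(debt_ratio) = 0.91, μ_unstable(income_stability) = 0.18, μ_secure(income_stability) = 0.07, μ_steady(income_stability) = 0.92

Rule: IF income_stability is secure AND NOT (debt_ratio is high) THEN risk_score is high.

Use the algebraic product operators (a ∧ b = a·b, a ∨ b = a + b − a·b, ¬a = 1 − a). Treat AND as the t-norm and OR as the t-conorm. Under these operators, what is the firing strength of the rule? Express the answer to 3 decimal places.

firing strength: secure=0.07, ¬high=1−0.22=0.78; AND[a·b] → w = 0.0546

0.055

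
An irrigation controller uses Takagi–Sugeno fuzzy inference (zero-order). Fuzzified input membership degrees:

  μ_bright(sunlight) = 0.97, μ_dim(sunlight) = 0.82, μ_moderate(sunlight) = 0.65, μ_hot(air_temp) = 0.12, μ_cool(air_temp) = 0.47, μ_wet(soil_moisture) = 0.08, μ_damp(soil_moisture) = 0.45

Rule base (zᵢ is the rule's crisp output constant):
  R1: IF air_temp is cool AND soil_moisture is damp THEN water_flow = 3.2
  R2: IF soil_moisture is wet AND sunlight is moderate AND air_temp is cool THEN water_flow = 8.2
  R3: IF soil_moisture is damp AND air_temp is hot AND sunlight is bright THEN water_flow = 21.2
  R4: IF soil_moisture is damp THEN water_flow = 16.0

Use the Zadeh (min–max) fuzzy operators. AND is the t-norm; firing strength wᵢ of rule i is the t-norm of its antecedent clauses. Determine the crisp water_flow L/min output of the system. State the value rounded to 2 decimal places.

10.76

R1 (z=3.2): cool=0.47, damp=0.45; AND[min(a, b)] → w = 0.45
R2 (z=8.2): wet=0.08, moderate=0.65, cool=0.47; AND[min(a, b)] → w = 0.08
R3 (z=21.2): damp=0.45, hot=0.12, bright=0.97; AND[min(a, b)] → w = 0.12
R4 (z=16.0): damp=0.45 → w = 0.45
Weighted average = (0.45·3.2 + 0.08·8.2 + 0.12·21.2 + 0.45·16.0) / (0.45 + 0.08 + 0.12 + 0.45)
  = 11.8400 / 1.1000 = 10.76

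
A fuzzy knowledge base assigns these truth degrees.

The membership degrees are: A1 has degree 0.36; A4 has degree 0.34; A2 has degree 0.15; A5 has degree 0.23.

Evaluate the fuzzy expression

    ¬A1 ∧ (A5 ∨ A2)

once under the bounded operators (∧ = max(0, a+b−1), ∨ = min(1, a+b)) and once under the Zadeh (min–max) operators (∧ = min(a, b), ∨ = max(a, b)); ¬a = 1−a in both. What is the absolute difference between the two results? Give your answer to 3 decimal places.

Under bounded:
  ¬A1 = 1 − 0.36 = 0.64
  A5 ∨ A2 = min(1, a+b) on (0.23, 0.15) = 0.38
  ¬A1 ∧ (A5 ∨ A2) = max(0, a+b−1) on (0.64, 0.38) = 0.02
  → value = 0.0200
Under Zadeh (min–max):
  ¬A1 = 1 − 0.36 = 0.64
  A5 ∨ A2 = max(a, b) on (0.23, 0.15) = 0.23
  ¬A1 ∧ (A5 ∨ A2) = min(a, b) on (0.64, 0.23) = 0.23
  → value = 0.2300
|0.0200 − 0.2300| = 0.210

0.210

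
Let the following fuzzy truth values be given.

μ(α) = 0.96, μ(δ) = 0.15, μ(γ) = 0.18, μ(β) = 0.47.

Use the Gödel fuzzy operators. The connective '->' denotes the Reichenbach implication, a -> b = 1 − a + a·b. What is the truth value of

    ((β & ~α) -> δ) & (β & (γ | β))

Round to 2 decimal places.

~α = 1 − 0.96 = 0.04
β & ~α = min(a, b) on (0.47, 0.04) = 0.04
(β & ~α) -> δ  [Reichenbach: 1 − a + a·b] with a=0.04, b=0.15 → 0.97
γ | β = max(a, b) on (0.18, 0.47) = 0.47
β & (γ | β) = min(a, b) on (0.47, 0.47) = 0.47
((β & ~α) -> δ) & (β & (γ | β)) = min(a, b) on (0.97, 0.47) = 0.47

0.47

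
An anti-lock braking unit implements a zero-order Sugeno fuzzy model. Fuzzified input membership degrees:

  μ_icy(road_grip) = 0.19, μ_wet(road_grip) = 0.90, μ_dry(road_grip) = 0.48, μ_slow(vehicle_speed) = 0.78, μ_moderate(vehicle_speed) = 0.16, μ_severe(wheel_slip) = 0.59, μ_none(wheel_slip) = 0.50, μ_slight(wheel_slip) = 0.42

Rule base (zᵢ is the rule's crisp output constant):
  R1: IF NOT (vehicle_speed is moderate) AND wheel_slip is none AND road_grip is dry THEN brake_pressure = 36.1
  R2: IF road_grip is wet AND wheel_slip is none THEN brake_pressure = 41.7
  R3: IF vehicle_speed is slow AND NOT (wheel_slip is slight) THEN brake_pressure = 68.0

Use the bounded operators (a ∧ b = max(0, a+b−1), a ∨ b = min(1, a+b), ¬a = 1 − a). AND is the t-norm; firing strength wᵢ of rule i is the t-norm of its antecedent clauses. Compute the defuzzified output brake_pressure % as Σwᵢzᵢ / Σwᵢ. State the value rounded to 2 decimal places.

54.16

R1 (z=36.1): ¬moderate=1−0.16=0.84, none=0.50, dry=0.48; AND[max(0, a+b−1)] → w = 0.00
R2 (z=41.7): wet=0.90, none=0.50; AND[max(0, a+b−1)] → w = 0.40
R3 (z=68.0): slow=0.78, ¬slight=1−0.42=0.58; AND[max(0, a+b−1)] → w = 0.36
Weighted average = (0.00·36.1 + 0.40·41.7 + 0.36·68.0) / (0.00 + 0.40 + 0.36)
  = 41.1600 / 0.7600 = 54.16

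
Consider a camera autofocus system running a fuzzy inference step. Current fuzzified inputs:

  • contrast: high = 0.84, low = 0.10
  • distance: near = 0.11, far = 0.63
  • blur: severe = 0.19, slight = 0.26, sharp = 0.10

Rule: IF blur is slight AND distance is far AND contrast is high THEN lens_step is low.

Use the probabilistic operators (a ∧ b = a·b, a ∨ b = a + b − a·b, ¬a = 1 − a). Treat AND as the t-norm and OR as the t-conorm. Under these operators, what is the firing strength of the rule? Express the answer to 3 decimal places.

firing strength: slight=0.26, far=0.63, high=0.84; AND[a·b] → w = 0.1376

0.138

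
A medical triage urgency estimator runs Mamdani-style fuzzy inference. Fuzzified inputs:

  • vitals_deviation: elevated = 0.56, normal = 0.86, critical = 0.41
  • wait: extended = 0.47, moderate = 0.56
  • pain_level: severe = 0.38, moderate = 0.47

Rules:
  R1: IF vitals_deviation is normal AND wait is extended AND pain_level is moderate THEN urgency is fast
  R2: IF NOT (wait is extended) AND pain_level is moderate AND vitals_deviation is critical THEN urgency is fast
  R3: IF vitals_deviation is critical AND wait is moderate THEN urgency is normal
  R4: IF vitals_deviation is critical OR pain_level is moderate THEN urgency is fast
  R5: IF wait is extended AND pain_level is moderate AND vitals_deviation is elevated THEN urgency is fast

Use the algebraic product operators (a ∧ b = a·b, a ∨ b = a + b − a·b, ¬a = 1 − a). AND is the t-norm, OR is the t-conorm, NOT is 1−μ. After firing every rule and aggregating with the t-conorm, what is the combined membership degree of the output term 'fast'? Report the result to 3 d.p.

0.801

R1: normal=0.86, extended=0.47, moderate=0.47; AND[a·b] → w = 0.1900
R2: ¬extended=1−0.47=0.53, moderate=0.47, critical=0.41; AND[a·b] → w = 0.1021
R3: critical=0.41, moderate=0.56; AND[a·b] → w = 0.2296
R4: critical=0.41, moderate=0.47; OR[a + b − a·b] → w = 0.6873
R5: extended=0.47, moderate=0.47, elevated=0.56; AND[a·b] → w = 0.1237
Rules with consequent 'fast': {R1, R2, R4, R5} → strengths 0.1900, 0.1021, 0.6873, 0.1237
Aggregate via t-conorm [a + b − a·b]: 0.8007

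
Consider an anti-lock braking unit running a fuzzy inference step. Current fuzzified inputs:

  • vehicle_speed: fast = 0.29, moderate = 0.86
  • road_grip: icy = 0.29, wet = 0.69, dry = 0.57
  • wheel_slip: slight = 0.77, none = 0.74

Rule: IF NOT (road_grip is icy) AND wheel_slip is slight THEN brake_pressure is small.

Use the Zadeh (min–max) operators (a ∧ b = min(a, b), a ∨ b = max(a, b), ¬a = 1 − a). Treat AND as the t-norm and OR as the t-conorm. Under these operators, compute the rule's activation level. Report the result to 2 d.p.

firing strength: ¬icy=1−0.29=0.71, slight=0.77; AND[min(a, b)] → w = 0.71

0.71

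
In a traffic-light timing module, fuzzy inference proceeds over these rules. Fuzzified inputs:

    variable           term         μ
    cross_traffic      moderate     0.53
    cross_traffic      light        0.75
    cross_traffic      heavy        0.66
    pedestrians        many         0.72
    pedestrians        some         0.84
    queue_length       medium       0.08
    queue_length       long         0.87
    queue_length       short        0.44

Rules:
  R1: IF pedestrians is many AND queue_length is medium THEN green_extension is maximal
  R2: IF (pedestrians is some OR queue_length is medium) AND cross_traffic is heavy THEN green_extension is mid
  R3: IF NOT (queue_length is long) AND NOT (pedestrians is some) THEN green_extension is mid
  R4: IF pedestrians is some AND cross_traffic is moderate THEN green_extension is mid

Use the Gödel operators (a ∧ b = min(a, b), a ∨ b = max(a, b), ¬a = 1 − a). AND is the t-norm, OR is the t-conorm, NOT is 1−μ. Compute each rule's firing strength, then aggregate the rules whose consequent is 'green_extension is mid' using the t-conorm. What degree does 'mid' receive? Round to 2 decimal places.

R1: many=0.72, medium=0.08; AND[min(a, b)] → w = 0.08
R2: (some=0.84 OR medium=0.08) = 0.84; AND[min(a, b)] with heavy=0.66 → w = 0.66
R3: ¬long=1−0.87=0.13, ¬some=1−0.84=0.16; AND[min(a, b)] → w = 0.13
R4: some=0.84, moderate=0.53; AND[min(a, b)] → w = 0.53
Rules with consequent 'mid': {R2, R3, R4} → strengths 0.66, 0.13, 0.53
Aggregate via t-conorm [max(a, b)]: 0.66

0.66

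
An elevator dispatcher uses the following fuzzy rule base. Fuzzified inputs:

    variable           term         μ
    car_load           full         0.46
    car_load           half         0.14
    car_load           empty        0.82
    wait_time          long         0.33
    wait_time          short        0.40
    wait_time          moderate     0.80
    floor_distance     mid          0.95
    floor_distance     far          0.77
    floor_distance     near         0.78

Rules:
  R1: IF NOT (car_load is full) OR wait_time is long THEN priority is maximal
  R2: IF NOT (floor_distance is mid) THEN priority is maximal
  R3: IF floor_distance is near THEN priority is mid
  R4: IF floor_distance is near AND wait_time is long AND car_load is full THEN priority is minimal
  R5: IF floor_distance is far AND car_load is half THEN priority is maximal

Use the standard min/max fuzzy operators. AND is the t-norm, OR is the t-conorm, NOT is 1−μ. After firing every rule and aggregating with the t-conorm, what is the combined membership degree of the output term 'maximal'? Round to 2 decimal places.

0.54

R1: ¬full=1−0.46=0.54, long=0.33; OR[max(a, b)] → w = 0.54
R2: ¬mid=1−0.95=0.05 → w = 0.05
R3: near=0.78 → w = 0.78
R4: near=0.78, long=0.33, full=0.46; AND[min(a, b)] → w = 0.33
R5: far=0.77, half=0.14; AND[min(a, b)] → w = 0.14
Rules with consequent 'maximal': {R1, R2, R5} → strengths 0.54, 0.05, 0.14
Aggregate via t-conorm [max(a, b)]: 0.54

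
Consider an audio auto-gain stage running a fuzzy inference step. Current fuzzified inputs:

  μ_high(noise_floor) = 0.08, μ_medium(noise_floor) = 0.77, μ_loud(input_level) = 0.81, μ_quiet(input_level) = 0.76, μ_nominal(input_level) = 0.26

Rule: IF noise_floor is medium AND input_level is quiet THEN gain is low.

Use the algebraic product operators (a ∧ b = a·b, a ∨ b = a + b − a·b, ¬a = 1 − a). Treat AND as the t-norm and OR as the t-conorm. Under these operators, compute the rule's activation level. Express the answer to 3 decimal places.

firing strength: medium=0.77, quiet=0.76; AND[a·b] → w = 0.5852

0.585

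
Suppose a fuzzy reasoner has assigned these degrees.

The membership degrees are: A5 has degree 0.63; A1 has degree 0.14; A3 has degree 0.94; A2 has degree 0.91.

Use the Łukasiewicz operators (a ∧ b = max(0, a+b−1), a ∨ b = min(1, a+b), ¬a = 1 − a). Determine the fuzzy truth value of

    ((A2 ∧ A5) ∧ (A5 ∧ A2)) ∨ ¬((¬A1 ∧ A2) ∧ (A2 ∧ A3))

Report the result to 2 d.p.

A2 ∧ A5 = max(0, a+b−1) on (0.91, 0.63) = 0.54
A5 ∧ A2 = max(0, a+b−1) on (0.63, 0.91) = 0.54
(A2 ∧ A5) ∧ (A5 ∧ A2) = max(0, a+b−1) on (0.54, 0.54) = 0.08
¬A1 = 1 − 0.14 = 0.86
¬A1 ∧ A2 = max(0, a+b−1) on (0.86, 0.91) = 0.77
A2 ∧ A3 = max(0, a+b−1) on (0.91, 0.94) = 0.85
(¬A1 ∧ A2) ∧ (A2 ∧ A3) = max(0, a+b−1) on (0.77, 0.85) = 0.62
¬((¬A1 ∧ A2) ∧ (A2 ∧ A3)) = 1 − 0.62 = 0.38
((A2 ∧ A5) ∧ (A5 ∧ A2)) ∨ ¬((¬A1 ∧ A2) ∧ (A2 ∧ A3)) = min(1, a+b) on (0.08, 0.38) = 0.46

0.46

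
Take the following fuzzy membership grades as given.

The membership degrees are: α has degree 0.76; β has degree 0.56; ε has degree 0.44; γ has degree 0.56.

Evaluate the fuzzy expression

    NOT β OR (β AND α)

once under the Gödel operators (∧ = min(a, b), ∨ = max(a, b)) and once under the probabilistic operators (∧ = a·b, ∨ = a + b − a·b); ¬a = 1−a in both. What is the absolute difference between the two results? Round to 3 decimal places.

Under Gödel:
  NOT β = 1 − 0.56 = 0.44
  β AND α = min(a, b) on (0.56, 0.76) = 0.56
  NOT β OR (β AND α) = max(a, b) on (0.44, 0.56) = 0.56
  → value = 0.5600
Under probabilistic:
  NOT β = 1 − 0.5600 = 0.4400
  β AND α = a·b on (0.5600, 0.7600) = 0.4256
  NOT β OR (β AND α) = a + b − a·b on (0.4400, 0.4256) = 0.6783
  → value = 0.6783
|0.5600 − 0.6783| = 0.118

0.118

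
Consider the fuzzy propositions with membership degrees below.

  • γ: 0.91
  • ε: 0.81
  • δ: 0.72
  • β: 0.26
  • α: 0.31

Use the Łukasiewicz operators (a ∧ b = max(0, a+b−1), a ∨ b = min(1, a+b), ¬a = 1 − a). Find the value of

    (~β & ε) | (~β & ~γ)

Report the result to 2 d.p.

0.55

~β = 1 − 0.26 = 0.74
~β & ε = max(0, a+b−1) on (0.74, 0.81) = 0.55
~β = 1 − 0.26 = 0.74
~γ = 1 − 0.91 = 0.09
~β & ~γ = max(0, a+b−1) on (0.74, 0.09) = 0.00
(~β & ε) | (~β & ~γ) = min(1, a+b) on (0.55, 0.00) = 0.55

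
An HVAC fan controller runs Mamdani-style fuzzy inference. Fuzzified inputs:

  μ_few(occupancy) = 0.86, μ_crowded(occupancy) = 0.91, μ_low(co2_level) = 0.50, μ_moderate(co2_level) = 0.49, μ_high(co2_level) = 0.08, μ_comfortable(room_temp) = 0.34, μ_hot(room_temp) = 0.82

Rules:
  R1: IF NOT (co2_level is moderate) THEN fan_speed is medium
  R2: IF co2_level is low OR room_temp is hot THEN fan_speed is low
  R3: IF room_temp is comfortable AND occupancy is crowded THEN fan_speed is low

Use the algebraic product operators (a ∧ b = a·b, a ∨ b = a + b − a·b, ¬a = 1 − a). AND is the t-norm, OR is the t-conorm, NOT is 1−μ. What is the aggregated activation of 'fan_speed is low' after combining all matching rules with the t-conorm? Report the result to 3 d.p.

0.938

R1: ¬moderate=1−0.49=0.51 → w = 0.5100
R2: low=0.50, hot=0.82; OR[a + b − a·b] → w = 0.9100
R3: comfortable=0.34, crowded=0.91; AND[a·b] → w = 0.3094
Rules with consequent 'low': {R2, R3} → strengths 0.9100, 0.3094
Aggregate via t-conorm [a + b − a·b]: 0.9378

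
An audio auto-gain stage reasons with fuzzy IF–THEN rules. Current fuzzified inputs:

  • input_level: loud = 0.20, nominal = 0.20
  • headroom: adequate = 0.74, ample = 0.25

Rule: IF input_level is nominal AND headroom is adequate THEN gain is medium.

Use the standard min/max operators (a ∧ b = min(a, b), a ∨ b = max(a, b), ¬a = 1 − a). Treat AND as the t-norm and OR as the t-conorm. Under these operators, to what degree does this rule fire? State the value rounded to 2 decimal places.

0.20

firing strength: nominal=0.20, adequate=0.74; AND[min(a, b)] → w = 0.20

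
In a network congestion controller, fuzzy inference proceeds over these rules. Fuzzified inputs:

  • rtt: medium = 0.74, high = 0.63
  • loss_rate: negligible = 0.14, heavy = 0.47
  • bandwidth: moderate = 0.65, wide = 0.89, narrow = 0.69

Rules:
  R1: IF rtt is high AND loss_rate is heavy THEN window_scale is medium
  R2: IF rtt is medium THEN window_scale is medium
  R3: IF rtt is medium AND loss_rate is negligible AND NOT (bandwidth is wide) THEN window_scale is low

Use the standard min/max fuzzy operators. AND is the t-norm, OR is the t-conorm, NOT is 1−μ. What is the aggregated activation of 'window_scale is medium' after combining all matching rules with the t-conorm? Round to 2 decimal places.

0.74

R1: high=0.63, heavy=0.47; AND[min(a, b)] → w = 0.47
R2: medium=0.74 → w = 0.74
R3: medium=0.74, negligible=0.14, ¬wide=1−0.89=0.11; AND[min(a, b)] → w = 0.11
Rules with consequent 'medium': {R1, R2} → strengths 0.47, 0.74
Aggregate via t-conorm [max(a, b)]: 0.74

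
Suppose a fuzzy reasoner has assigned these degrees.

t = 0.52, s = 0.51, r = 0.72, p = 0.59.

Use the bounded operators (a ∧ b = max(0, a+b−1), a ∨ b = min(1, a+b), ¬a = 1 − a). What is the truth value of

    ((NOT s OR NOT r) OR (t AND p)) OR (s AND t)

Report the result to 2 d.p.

0.91

NOT s = 1 − 0.51 = 0.49
NOT r = 1 − 0.72 = 0.28
NOT s OR NOT r = min(1, a+b) on (0.49, 0.28) = 0.77
t AND p = max(0, a+b−1) on (0.52, 0.59) = 0.11
(NOT s OR NOT r) OR (t AND p) = min(1, a+b) on (0.77, 0.11) = 0.88
s AND t = max(0, a+b−1) on (0.51, 0.52) = 0.03
((NOT s OR NOT r) OR (t AND p)) OR (s AND t) = min(1, a+b) on (0.88, 0.03) = 0.91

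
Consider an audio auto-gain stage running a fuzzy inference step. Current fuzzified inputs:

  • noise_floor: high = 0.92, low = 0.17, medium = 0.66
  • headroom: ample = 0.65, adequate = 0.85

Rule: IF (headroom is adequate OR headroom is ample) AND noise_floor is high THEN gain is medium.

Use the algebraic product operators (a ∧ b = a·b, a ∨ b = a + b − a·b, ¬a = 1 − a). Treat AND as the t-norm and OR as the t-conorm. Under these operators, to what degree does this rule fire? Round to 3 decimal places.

0.872

firing strength: (adequate=0.85 OR ample=0.65) = 0.9475; AND[a·b] with high=0.92 → w = 0.8717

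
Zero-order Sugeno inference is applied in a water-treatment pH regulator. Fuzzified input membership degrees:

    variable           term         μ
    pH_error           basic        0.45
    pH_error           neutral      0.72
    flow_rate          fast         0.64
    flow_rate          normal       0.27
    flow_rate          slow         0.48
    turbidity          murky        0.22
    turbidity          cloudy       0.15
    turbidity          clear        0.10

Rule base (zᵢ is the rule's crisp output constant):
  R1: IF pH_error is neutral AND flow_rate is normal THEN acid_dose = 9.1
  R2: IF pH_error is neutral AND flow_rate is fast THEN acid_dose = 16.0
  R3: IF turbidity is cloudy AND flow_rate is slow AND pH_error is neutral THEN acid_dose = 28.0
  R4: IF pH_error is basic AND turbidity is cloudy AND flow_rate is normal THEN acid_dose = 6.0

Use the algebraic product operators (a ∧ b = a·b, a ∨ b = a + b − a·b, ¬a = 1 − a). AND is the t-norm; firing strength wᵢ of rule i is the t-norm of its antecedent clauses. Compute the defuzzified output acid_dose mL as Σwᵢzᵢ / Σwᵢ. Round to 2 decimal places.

14.76

R1 (z=9.1): neutral=0.72, normal=0.27; AND[a·b] → w = 0.1944
R2 (z=16.0): neutral=0.72, fast=0.64; AND[a·b] → w = 0.4608
R3 (z=28.0): cloudy=0.15, slow=0.48, neutral=0.72; AND[a·b] → w = 0.0518
R4 (z=6.0): basic=0.45, cloudy=0.15, normal=0.27; AND[a·b] → w = 0.0182
Weighted average = (0.1944·9.1 + 0.4608·16.0 + 0.0518·28.0 + 0.0182·6.0) / (0.1944 + 0.4608 + 0.0518 + 0.0182)
  = 10.7027 / 0.7253 = 14.76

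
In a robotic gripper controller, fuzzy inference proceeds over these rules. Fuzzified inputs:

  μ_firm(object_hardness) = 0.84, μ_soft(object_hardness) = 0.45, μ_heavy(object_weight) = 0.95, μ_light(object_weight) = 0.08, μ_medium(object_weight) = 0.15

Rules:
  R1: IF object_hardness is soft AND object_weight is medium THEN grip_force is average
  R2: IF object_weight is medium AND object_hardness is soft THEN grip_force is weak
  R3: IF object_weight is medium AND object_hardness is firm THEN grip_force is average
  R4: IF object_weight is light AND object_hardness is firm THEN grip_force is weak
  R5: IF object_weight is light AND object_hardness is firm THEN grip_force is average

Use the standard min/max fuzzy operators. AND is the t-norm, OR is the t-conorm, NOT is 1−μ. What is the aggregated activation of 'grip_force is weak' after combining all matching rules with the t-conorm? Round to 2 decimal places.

R1: soft=0.45, medium=0.15; AND[min(a, b)] → w = 0.15
R2: medium=0.15, soft=0.45; AND[min(a, b)] → w = 0.15
R3: medium=0.15, firm=0.84; AND[min(a, b)] → w = 0.15
R4: light=0.08, firm=0.84; AND[min(a, b)] → w = 0.08
R5: light=0.08, firm=0.84; AND[min(a, b)] → w = 0.08
Rules with consequent 'weak': {R2, R4} → strengths 0.15, 0.08
Aggregate via t-conorm [max(a, b)]: 0.15

0.15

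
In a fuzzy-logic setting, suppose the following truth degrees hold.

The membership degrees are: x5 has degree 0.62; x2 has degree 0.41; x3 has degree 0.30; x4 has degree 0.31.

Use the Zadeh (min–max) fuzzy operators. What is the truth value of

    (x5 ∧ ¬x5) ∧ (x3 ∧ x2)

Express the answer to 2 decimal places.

0.30

¬x5 = 1 − 0.62 = 0.38
x5 ∧ ¬x5 = min(a, b) on (0.62, 0.38) = 0.38
x3 ∧ x2 = min(a, b) on (0.30, 0.41) = 0.30
(x5 ∧ ¬x5) ∧ (x3 ∧ x2) = min(a, b) on (0.38, 0.30) = 0.30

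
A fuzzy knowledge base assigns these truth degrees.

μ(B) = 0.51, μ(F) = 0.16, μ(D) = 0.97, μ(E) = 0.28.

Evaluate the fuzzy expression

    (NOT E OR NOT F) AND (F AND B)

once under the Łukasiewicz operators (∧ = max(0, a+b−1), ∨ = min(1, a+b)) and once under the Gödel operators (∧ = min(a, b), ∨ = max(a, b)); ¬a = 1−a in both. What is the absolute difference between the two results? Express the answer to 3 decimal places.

Under Łukasiewicz:
  NOT E = 1 − 0.28 = 0.72
  NOT F = 1 − 0.16 = 0.84
  NOT E OR NOT F = min(1, a+b) on (0.72, 0.84) = 1.00
  F AND B = max(0, a+b−1) on (0.16, 0.51) = 0.00
  (NOT E OR NOT F) AND (F AND B) = max(0, a+b−1) on (1.00, 0.00) = 0.00
  → value = 0.0000
Under Gödel:
  NOT E = 1 − 0.28 = 0.72
  NOT F = 1 − 0.16 = 0.84
  NOT E OR NOT F = max(a, b) on (0.72, 0.84) = 0.84
  F AND B = min(a, b) on (0.16, 0.51) = 0.16
  (NOT E OR NOT F) AND (F AND B) = min(a, b) on (0.84, 0.16) = 0.16
  → value = 0.1600
|0.0000 − 0.1600| = 0.160

0.160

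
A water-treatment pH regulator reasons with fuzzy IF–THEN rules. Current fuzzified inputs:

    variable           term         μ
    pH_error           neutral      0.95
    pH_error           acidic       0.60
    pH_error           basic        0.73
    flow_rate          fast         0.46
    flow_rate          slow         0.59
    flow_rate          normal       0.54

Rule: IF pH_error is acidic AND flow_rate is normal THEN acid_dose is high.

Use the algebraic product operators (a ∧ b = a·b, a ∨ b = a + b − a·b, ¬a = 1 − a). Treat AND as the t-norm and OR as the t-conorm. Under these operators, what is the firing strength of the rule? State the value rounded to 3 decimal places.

firing strength: acidic=0.60, normal=0.54; AND[a·b] → w = 0.3240

0.324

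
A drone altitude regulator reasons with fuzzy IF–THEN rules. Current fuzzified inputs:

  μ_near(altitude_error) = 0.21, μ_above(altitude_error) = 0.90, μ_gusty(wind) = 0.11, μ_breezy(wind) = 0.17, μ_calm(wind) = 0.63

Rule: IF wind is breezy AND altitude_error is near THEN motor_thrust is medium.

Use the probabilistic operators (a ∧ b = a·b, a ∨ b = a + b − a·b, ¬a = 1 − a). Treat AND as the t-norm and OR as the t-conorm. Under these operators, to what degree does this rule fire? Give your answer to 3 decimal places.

firing strength: breezy=0.17, near=0.21; AND[a·b] → w = 0.0357

0.036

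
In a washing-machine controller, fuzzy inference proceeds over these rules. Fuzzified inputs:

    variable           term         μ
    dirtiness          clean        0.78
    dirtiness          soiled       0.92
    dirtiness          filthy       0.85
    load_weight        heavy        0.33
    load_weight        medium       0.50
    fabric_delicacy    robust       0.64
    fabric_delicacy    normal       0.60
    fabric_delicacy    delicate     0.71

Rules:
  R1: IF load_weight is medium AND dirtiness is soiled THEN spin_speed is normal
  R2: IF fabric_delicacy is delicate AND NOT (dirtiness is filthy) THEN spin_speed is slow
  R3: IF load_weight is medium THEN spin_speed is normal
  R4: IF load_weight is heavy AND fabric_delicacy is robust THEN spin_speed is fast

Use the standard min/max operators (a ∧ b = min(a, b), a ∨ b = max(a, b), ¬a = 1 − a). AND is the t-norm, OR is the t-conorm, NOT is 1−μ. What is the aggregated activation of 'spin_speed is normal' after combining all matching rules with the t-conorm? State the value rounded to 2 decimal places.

R1: medium=0.50, soiled=0.92; AND[min(a, b)] → w = 0.50
R2: delicate=0.71, ¬filthy=1−0.85=0.15; AND[min(a, b)] → w = 0.15
R3: medium=0.50 → w = 0.50
R4: heavy=0.33, robust=0.64; AND[min(a, b)] → w = 0.33
Rules with consequent 'normal': {R1, R3} → strengths 0.50, 0.50
Aggregate via t-conorm [max(a, b)]: 0.50

0.50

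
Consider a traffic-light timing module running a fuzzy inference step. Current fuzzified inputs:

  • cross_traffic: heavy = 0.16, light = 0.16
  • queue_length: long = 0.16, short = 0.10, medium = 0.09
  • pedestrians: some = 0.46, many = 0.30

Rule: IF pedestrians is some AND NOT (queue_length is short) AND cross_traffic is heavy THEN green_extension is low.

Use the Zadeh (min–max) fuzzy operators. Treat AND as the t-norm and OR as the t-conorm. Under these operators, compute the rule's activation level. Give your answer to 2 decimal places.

firing strength: some=0.46, ¬short=1−0.10=0.90, heavy=0.16; AND[min(a, b)] → w = 0.16

0.16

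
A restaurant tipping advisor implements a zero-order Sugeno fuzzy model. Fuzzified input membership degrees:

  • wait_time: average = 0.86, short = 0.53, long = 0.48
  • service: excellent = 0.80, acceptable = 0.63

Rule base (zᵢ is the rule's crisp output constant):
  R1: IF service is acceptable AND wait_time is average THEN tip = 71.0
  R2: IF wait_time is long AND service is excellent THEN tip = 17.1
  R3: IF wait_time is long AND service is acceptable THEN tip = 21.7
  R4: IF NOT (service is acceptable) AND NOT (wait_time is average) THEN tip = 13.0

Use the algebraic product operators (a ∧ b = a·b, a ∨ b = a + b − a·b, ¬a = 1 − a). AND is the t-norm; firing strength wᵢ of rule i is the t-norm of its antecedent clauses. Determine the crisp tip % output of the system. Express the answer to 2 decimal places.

R1 (z=71.0): acceptable=0.63, average=0.86; AND[a·b] → w = 0.5418
R2 (z=17.1): long=0.48, excellent=0.80; AND[a·b] → w = 0.3840
R3 (z=21.7): long=0.48, acceptable=0.63; AND[a·b] → w = 0.3024
R4 (z=13.0): ¬acceptable=1−0.63=0.37, ¬average=1−0.86=0.14; AND[a·b] → w = 0.0518
Weighted average = (0.5418·71.0 + 0.3840·17.1 + 0.3024·21.7 + 0.0518·13.0) / (0.5418 + 0.3840 + 0.3024 + 0.0518)
  = 52.2697 / 1.2800 = 40.84

40.84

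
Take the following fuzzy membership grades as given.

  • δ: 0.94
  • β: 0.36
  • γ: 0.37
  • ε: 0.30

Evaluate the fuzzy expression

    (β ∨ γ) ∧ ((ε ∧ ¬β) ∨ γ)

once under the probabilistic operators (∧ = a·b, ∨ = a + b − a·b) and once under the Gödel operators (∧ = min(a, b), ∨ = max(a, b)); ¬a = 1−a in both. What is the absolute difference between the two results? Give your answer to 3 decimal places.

Under probabilistic:
  β ∨ γ = a + b − a·b on (0.3600, 0.3700) = 0.5968
  ¬β = 1 − 0.3600 = 0.6400
  ε ∧ ¬β = a·b on (0.3000, 0.6400) = 0.1920
  (ε ∧ ¬β) ∨ γ = a + b − a·b on (0.1920, 0.3700) = 0.4910
  (β ∨ γ) ∧ ((ε ∧ ¬β) ∨ γ) = a·b on (0.5968, 0.4910) = 0.2930
  → value = 0.2930
Under Gödel:
  β ∨ γ = max(a, b) on (0.36, 0.37) = 0.37
  ¬β = 1 − 0.36 = 0.64
  ε ∧ ¬β = min(a, b) on (0.30, 0.64) = 0.30
  (ε ∧ ¬β) ∨ γ = max(a, b) on (0.30, 0.37) = 0.37
  (β ∨ γ) ∧ ((ε ∧ ¬β) ∨ γ) = min(a, b) on (0.37, 0.37) = 0.37
  → value = 0.3700
|0.2930 − 0.3700| = 0.077

0.077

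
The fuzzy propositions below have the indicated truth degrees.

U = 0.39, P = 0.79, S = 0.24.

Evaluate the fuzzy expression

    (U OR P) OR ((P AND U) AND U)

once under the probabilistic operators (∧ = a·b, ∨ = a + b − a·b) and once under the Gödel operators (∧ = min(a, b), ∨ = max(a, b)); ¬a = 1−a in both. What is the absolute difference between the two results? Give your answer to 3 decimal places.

Under probabilistic:
  U OR P = a + b − a·b on (0.3900, 0.7900) = 0.8719
  P AND U = a·b on (0.7900, 0.3900) = 0.3081
  (P AND U) AND U = a·b on (0.3081, 0.3900) = 0.1202
  (U OR P) OR ((P AND U) AND U) = a + b − a·b on (0.8719, 0.1202) = 0.8873
  → value = 0.8873
Under Gödel:
  U OR P = max(a, b) on (0.39, 0.79) = 0.79
  P AND U = min(a, b) on (0.79, 0.39) = 0.39
  (P AND U) AND U = min(a, b) on (0.39, 0.39) = 0.39
  (U OR P) OR ((P AND U) AND U) = max(a, b) on (0.79, 0.39) = 0.79
  → value = 0.7900
|0.8873 − 0.7900| = 0.097

0.097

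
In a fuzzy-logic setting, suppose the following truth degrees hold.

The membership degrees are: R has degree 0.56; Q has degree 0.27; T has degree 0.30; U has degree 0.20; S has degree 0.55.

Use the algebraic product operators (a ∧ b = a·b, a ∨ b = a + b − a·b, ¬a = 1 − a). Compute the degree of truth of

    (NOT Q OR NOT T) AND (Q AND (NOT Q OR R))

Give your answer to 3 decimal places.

0.219

NOT Q = 1 − 0.2700 = 0.7300
NOT T = 1 − 0.3000 = 0.7000
NOT Q OR NOT T = a + b − a·b on (0.7300, 0.7000) = 0.9190
NOT Q = 1 − 0.2700 = 0.7300
NOT Q OR R = a + b − a·b on (0.7300, 0.5600) = 0.8812
Q AND (NOT Q OR R) = a·b on (0.2700, 0.8812) = 0.2379
(NOT Q OR NOT T) AND (Q AND (NOT Q OR R)) = a·b on (0.9190, 0.2379) = 0.2187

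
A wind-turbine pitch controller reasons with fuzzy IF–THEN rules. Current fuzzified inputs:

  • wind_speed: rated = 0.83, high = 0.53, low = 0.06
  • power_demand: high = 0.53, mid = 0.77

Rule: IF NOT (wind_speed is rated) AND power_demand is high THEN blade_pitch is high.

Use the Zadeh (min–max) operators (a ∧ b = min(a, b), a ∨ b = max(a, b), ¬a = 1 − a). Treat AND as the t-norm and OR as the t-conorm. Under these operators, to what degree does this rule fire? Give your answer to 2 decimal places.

0.17

firing strength: ¬rated=1−0.83=0.17, high=0.53; AND[min(a, b)] → w = 0.17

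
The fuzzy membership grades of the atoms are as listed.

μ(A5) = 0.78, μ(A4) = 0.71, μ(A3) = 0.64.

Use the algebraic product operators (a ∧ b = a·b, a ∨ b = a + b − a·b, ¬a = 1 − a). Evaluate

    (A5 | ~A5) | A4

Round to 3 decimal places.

0.950

~A5 = 1 − 0.7800 = 0.2200
A5 | ~A5 = a + b − a·b on (0.7800, 0.2200) = 0.8284
(A5 | ~A5) | A4 = a + b − a·b on (0.8284, 0.7100) = 0.9502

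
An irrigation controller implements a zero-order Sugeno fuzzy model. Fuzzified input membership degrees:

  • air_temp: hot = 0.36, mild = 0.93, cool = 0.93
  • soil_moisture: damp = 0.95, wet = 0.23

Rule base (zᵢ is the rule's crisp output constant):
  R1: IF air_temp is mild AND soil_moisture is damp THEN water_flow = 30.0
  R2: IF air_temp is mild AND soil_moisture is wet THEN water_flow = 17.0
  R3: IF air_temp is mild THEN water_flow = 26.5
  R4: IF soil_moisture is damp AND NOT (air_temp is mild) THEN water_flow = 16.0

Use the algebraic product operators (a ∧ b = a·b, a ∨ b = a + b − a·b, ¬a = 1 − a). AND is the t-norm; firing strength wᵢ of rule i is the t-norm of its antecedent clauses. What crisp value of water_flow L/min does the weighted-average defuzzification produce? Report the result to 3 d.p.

26.673

R1 (z=30.0): mild=0.93, damp=0.95; AND[a·b] → w = 0.8835
R2 (z=17.0): mild=0.93, wet=0.23; AND[a·b] → w = 0.2139
R3 (z=26.5): mild=0.93 → w = 0.9300
R4 (z=16.0): damp=0.95, ¬mild=1−0.93=0.07; AND[a·b] → w = 0.0665
Weighted average = (0.8835·30.0 + 0.2139·17.0 + 0.9300·26.5 + 0.0665·16.0) / (0.8835 + 0.2139 + 0.9300 + 0.0665)
  = 55.8503 / 2.0939 = 26.673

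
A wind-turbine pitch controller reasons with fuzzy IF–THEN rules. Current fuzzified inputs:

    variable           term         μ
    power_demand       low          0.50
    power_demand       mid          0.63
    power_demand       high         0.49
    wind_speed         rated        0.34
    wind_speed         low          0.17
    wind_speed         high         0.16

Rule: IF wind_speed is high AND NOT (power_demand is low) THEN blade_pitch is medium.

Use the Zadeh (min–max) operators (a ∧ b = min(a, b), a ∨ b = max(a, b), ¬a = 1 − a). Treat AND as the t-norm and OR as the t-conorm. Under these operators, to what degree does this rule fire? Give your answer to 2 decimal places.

0.16

firing strength: high=0.16, ¬low=1−0.50=0.50; AND[min(a, b)] → w = 0.16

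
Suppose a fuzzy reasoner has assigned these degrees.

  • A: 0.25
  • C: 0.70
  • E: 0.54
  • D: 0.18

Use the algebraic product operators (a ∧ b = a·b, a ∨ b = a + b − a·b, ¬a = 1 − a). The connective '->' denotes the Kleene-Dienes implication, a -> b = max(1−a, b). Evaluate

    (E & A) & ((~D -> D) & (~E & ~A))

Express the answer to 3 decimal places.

0.008

E & A = a·b on (0.5400, 0.2500) = 0.1350
~D = 1 − 0.1800 = 0.8200
~D -> D  [Kleene-Dienes: max(1−a, b)] with a=0.8200, b=0.1800 → 0.1800
~E = 1 − 0.5400 = 0.4600
~A = 1 − 0.2500 = 0.7500
~E & ~A = a·b on (0.4600, 0.7500) = 0.3450
(~D -> D) & (~E & ~A) = a·b on (0.1800, 0.3450) = 0.0621
(E & A) & ((~D -> D) & (~E & ~A)) = a·b on (0.1350, 0.0621) = 0.0084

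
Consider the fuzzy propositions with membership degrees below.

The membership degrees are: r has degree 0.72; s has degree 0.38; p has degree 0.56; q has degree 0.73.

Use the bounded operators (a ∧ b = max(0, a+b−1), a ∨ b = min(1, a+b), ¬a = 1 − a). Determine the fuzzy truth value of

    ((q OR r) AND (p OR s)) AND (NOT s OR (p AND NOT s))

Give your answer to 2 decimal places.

q OR r = min(1, a+b) on (0.73, 0.72) = 1.00
p OR s = min(1, a+b) on (0.56, 0.38) = 0.94
(q OR r) AND (p OR s) = max(0, a+b−1) on (1.00, 0.94) = 0.94
NOT s = 1 − 0.38 = 0.62
NOT s = 1 − 0.38 = 0.62
p AND NOT s = max(0, a+b−1) on (0.56, 0.62) = 0.18
NOT s OR (p AND NOT s) = min(1, a+b) on (0.62, 0.18) = 0.80
((q OR r) AND (p OR s)) AND (NOT s OR (p AND NOT s)) = max(0, a+b−1) on (0.94, 0.80) = 0.74

0.74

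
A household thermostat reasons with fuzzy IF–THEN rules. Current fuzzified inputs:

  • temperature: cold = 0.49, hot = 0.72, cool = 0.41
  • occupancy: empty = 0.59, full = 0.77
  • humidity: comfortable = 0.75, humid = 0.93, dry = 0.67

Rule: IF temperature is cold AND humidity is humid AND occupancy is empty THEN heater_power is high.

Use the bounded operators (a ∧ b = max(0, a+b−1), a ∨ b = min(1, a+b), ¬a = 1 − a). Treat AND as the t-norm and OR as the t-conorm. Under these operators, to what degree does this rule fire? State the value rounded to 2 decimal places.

firing strength: cold=0.49, humid=0.93, empty=0.59; AND[max(0, a+b−1)] → w = 0.01

0.01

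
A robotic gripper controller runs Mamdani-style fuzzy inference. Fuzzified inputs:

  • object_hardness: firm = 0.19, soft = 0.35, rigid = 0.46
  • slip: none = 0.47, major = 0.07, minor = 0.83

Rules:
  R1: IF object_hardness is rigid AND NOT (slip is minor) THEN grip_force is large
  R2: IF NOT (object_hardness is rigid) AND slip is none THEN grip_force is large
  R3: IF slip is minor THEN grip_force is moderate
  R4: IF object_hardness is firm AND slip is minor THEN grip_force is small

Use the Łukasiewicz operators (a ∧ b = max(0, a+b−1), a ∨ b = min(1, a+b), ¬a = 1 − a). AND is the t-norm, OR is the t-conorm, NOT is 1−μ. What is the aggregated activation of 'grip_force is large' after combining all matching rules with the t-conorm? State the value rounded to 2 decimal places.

0.01

R1: rigid=0.46, ¬minor=1−0.83=0.17; AND[max(0, a+b−1)] → w = 0.00
R2: ¬rigid=1−0.46=0.54, none=0.47; AND[max(0, a+b−1)] → w = 0.01
R3: minor=0.83 → w = 0.83
R4: firm=0.19, minor=0.83; AND[max(0, a+b−1)] → w = 0.02
Rules with consequent 'large': {R1, R2} → strengths 0.00, 0.01
Aggregate via t-conorm [min(1, a+b)]: 0.01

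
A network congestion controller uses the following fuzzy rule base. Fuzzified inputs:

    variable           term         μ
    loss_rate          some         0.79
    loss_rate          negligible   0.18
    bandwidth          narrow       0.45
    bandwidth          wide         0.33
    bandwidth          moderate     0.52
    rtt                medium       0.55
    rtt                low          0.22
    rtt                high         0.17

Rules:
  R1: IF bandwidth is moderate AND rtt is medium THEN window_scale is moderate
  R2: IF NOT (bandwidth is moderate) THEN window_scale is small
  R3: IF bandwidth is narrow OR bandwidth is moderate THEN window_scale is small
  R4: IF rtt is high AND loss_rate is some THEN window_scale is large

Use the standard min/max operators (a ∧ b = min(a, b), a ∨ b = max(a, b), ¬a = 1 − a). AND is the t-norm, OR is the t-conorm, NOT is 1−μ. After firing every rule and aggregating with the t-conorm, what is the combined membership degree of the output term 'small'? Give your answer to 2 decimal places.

0.52

R1: moderate=0.52, medium=0.55; AND[min(a, b)] → w = 0.52
R2: ¬moderate=1−0.52=0.48 → w = 0.48
R3: narrow=0.45, moderate=0.52; OR[max(a, b)] → w = 0.52
R4: high=0.17, some=0.79; AND[min(a, b)] → w = 0.17
Rules with consequent 'small': {R2, R3} → strengths 0.48, 0.52
Aggregate via t-conorm [max(a, b)]: 0.52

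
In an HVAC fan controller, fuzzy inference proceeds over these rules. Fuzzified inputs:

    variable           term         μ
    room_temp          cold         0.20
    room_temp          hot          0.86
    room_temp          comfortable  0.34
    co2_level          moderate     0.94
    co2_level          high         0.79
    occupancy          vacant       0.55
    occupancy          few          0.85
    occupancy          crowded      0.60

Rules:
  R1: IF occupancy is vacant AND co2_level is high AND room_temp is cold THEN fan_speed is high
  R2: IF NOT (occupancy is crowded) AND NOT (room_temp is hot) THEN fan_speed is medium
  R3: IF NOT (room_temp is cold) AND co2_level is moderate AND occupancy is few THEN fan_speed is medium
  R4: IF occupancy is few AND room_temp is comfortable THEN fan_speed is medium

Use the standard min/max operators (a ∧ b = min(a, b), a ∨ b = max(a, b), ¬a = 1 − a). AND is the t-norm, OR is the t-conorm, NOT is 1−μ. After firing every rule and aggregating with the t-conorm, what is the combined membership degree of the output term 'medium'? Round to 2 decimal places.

R1: vacant=0.55, high=0.79, cold=0.20; AND[min(a, b)] → w = 0.20
R2: ¬crowded=1−0.60=0.40, ¬hot=1−0.86=0.14; AND[min(a, b)] → w = 0.14
R3: ¬cold=1−0.20=0.80, moderate=0.94, few=0.85; AND[min(a, b)] → w = 0.80
R4: few=0.85, comfortable=0.34; AND[min(a, b)] → w = 0.34
Rules with consequent 'medium': {R2, R3, R4} → strengths 0.14, 0.80, 0.34
Aggregate via t-conorm [max(a, b)]: 0.80

0.80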